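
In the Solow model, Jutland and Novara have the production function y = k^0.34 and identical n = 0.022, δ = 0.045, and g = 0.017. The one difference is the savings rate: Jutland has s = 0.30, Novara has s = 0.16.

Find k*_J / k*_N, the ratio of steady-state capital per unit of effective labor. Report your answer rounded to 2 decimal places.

Steady-state k* = [s/(n + g + δ)]^(1/(1−α)), so the ratio is [ (s_J/(n + g + δ)_J) / (s_N/(n + g + δ)_N) ]^1.5152.
s_J/(n + g + δ)_J = 0.30/0.084 = 3.5714; s_N/(n + g + δ)_N = 0.16/0.084 = 1.9048.
Ratio = (3.5714/1.9048)^1.5152 = 1.8749^1.5152 ≈ 2.5919

ratio ≈ 2.59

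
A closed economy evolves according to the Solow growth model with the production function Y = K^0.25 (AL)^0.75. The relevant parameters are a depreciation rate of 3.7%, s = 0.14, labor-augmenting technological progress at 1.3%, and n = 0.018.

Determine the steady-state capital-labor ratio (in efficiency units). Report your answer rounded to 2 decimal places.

At the steady state, Δk = 0, so s·k^α = (n + g + δ)·k.
Dividing both sides by k: k^(1−α) = s / (n + g + δ).
k^0.75 = 0.14 / (0.018 + 0.013 + 0.037) = 0.14 / 0.068 = 2.0588
k* = 2.0588^(1/0.75) ≈ 2.6191

k* ≈ 2.62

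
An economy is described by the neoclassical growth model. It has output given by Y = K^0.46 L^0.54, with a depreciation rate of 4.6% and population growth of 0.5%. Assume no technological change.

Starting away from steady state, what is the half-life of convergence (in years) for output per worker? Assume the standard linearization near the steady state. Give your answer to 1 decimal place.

t_½ ≈ 25.2 years

Near the steady state the convergence rate is λ = (1 − α)(n + δ).
λ = (1 − 0.46) × 0.051 = 0.54 × 0.051 = 0.02754
Half-life = ln 2 / λ = 0.6931 / 0.02754 ≈ 25.17 years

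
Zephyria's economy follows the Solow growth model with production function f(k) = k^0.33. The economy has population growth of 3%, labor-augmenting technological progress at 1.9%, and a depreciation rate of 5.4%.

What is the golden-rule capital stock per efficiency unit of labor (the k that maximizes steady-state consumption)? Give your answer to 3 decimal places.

k_gold ≈ 5.685

The golden rule sets f'(k) = n + g + δ, i.e. α·k^(α−1) = n + g + δ.
So k^(1−α) = α / (n + g + δ) = 0.33 / 0.103 = 3.2039.
k_gold = 3.2039^(1/0.67) ≈ 5.6852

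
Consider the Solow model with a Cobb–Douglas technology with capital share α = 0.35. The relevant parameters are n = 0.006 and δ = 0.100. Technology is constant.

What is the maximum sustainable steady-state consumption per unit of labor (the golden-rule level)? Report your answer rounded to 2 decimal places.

At the golden rule, f'(k) = n + δ, so α·k^(α−1) = n + δ and k_gold = (α/(n + δ))^(1/(1−α)).
k_gold = (0.35/0.106)^(1/0.65) = 3.3019^1.5385 ≈ 6.2823
c_gold = f(k_gold) − (n + δ)·k_gold = 1.9026 − 0.106×6.2823 ≈ 1.2367

c_gold ≈ 1.24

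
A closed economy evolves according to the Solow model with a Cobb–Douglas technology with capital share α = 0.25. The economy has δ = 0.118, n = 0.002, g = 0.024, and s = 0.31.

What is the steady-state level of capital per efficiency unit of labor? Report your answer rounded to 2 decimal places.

At the steady state, Δk = 0, so s·k^α = (n + g + δ)·k.
Rearranging, k^(1−α) = s / (n + g + δ).
k^0.75 = 0.31 / (0.002 + 0.024 + 0.118) = 0.31 / 0.144 = 2.1528
k* = 2.1528^(1/0.75) ≈ 2.7797

k* ≈ 2.78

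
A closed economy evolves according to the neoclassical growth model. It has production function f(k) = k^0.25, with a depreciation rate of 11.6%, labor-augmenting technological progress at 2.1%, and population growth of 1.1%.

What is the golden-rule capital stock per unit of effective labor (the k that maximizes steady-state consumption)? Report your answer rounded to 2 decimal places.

The golden rule sets f'(k) = n + g + δ, i.e. α·k^(α−1) = n + g + δ.
So k^(1−α) = α / (n + g + δ) = 0.25 / 0.148 = 1.6892.
k_gold = 1.6892^(1/0.75) ≈ 2.0118

k_gold ≈ 2.01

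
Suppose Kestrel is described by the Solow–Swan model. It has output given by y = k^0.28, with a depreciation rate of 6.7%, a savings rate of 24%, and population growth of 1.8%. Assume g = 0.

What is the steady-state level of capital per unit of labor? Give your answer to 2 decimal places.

k* ≈ 4.23

At the steady state, Δk = 0, so s·k^α = (n + δ)·k.
Rearranging, k^(1−α) = s / (n + δ).
k^0.72 = 0.24 / (0.018 + 0.067) = 0.24 / 0.085 = 2.8235
k* = 2.8235^(1/0.72) ≈ 4.2276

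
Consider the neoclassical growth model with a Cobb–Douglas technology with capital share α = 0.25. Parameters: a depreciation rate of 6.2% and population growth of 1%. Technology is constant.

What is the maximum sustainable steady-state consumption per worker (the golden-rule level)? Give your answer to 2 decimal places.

c_gold ≈ 1.14

At the golden rule, f'(k) = n + δ, so α·k^(α−1) = n + δ and k_gold = (α/(n + δ))^(1/(1−α)).
k_gold = (0.25/0.072)^(1/0.75) = 3.4722^1.3333 ≈ 5.2576
c_gold = f(k_gold) − (n + δ)·k_gold = 1.5142 − 0.072×5.2576 ≈ 1.1357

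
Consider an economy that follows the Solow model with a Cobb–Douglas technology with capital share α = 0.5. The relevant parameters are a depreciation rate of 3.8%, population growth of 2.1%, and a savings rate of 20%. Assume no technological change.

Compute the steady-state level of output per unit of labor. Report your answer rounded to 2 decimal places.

y* ≈ 3.39

In steady state, investment equals break-even investment: s·k^α = (n + δ)·k.
Rearranging, k^(1−α) = s / (n + δ).
k^0.5 = 0.20 / (0.021 + 0.038) = 0.20 / 0.059 = 3.3898
k* = 3.3898^(1/0.5) ≈ 11.4907
y* = (k*)^α = 11.4907^0.5 ≈ 3.3898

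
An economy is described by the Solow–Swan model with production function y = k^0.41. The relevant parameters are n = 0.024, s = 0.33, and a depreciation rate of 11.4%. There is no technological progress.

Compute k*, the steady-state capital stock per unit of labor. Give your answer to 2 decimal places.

At the steady state, Δk = 0, so s·k^α = (n + δ)·k.
Dividing both sides by k: k^(1−α) = s / (n + δ).
k^0.59 = 0.33 / (0.024 + 0.114) = 0.33 / 0.138 = 2.3913
k* = 2.3913^(1/0.59) ≈ 4.3828

k* ≈ 4.38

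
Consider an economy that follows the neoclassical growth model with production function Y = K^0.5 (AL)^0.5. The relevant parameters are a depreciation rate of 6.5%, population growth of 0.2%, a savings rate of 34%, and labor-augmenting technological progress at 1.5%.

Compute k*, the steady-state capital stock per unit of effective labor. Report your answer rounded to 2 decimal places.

In steady state, investment equals break-even investment: s·k^α = (n + g + δ)·k.
Dividing both sides by k: k^(1−α) = s / (n + g + δ).
k^0.5 = 0.34 / (0.002 + 0.015 + 0.065) = 0.34 / 0.082 = 4.1463
k* = 4.1463^(1/0.5) ≈ 17.1918

k* = 17.19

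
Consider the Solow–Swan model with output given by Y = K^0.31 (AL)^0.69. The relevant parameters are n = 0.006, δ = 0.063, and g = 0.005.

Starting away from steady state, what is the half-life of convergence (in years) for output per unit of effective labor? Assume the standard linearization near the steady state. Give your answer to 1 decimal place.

half-life ≈ 13.6 years

Near the steady state the convergence rate is λ = (1 − α)(n + g + δ).
λ = (1 − 0.31) × 0.074 = 0.69 × 0.074 = 0.05106
Half-life = ln 2 / λ = 0.6931 / 0.05106 ≈ 13.57 years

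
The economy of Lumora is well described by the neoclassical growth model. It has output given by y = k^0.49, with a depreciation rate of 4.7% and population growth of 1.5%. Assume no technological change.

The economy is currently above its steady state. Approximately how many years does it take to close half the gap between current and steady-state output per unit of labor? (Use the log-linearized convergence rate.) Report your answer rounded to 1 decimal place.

t_½ ≈ 21.9 years

Near the steady state the convergence rate is λ = (1 − α)(n + δ).
λ = (1 − 0.49) × 0.062 = 0.51 × 0.062 = 0.03162
Half-life = ln 2 / λ = 0.6931 / 0.03162 ≈ 21.92 years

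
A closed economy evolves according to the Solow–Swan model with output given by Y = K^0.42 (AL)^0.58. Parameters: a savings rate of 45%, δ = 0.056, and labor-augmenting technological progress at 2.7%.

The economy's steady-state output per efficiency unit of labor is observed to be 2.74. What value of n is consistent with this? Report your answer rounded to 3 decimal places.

At the steady state, Δk = 0, so s·k^α = (n + g + δ)·k.
Since y* = [s/(n + g + δ)]^(α/(1−α)), we have s/(n + g + δ) = (y*)^((1−α)/α) = 2.74^1.381 = 4.0228.
Therefore n + g + δ = s / 4.0228 = 0.45 / 4.0228 = 0.1119, so n = 0.1119 − 0.083 = 0.0289.

n ≈ 0.029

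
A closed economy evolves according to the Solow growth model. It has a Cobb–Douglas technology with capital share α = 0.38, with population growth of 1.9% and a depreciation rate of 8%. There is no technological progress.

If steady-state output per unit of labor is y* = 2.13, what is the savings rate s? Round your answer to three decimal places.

s ≈ 0.340

In steady state, investment equals break-even investment: s·k^α = (n + δ)·k.
Since y* = [s/(n + δ)]^(α/(1−α)), we have s/(n + δ) = (y*)^((1−α)/α) = 2.13^1.6316 = 3.4339.
Therefore s = 3.4339 × (n + δ) = 3.4339 × 0.099 = 0.3400.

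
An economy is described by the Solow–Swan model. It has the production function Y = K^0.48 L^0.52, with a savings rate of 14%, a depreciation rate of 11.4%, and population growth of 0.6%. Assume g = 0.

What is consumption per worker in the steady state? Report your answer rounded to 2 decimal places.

Steady state requires s·f(k) = (n + δ)·k, i.e. s·k^α = (n + δ)·k.
Rearranging, k^(1−α) = s / (n + δ).
k^0.52 = 0.14 / (0.006 + 0.114) = 0.14 / 0.120 = 1.1667
k* = 1.1667^(1/0.52) ≈ 1.3451
y* = (k*)^α = 1.3451^0.48 ≈ 1.1529
c* = (1 − s)·y* = (1 − 0.14) × 1.1529 ≈ 0.9915

c* = 0.99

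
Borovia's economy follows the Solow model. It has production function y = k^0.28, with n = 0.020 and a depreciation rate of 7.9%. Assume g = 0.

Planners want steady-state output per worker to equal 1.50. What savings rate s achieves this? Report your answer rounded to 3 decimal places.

In steady state, investment equals break-even investment: s·k^α = (n + δ)·k.
Since y* = [s/(n + δ)]^(α/(1−α)), we have s/(n + δ) = (y*)^((1−α)/α) = 1.50^2.5714 = 2.8366.
Therefore s = 2.8366 × (n + δ) = 2.8366 × 0.099 = 0.2808.

s ≈ 0.281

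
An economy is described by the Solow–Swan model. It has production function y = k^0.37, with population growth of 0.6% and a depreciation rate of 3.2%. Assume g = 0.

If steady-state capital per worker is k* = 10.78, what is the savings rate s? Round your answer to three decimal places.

At the steady state, Δk = 0, so s·k^α = (n + δ)·k.
So s / (n + δ) = (k*)^(1−α) = 10.78^0.63 = 4.4725.
Therefore s = 4.4725 × (n + δ) = 4.4725 × 0.038 = 0.1700.

s ≈ 0.170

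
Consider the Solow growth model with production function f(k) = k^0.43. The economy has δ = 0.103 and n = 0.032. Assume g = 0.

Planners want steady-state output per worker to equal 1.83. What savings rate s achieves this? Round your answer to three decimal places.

Steady state requires s·f(k) = (n + δ)·k, i.e. s·k^α = (n + δ)·k.
Since y* = [s/(n + δ)]^(α/(1−α)), we have s/(n + δ) = (y*)^((1−α)/α) = 1.83^1.3256 = 2.2279.
Therefore s = 2.2279 × (n + δ) = 2.2279 × 0.135 = 0.3008.

s ≈ 0.301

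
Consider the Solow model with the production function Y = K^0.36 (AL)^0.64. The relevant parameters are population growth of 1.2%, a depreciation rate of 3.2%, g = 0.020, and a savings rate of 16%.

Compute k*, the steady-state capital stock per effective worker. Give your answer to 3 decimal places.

k* = 4.186

In steady state, investment equals break-even investment: s·k^α = (n + g + δ)·k.
Dividing both sides by k: k^(1−α) = s / (n + g + δ).
k^0.64 = 0.16 / (0.012 + 0.020 + 0.032) = 0.16 / 0.064 = 2.5000
k* = 2.5000^(1/0.64) ≈ 4.1858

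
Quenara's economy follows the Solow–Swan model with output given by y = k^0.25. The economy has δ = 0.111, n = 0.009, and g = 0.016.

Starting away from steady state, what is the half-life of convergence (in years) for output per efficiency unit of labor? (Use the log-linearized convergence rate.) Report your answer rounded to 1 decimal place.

t_½ ≈ 6.8 years

Near the steady state the convergence rate is λ = (1 − α)(n + g + δ).
λ = (1 − 0.25) × 0.136 = 0.75 × 0.136 = 0.1020
Half-life = ln 2 / λ = 0.6931 / 0.1020 ≈ 6.80 years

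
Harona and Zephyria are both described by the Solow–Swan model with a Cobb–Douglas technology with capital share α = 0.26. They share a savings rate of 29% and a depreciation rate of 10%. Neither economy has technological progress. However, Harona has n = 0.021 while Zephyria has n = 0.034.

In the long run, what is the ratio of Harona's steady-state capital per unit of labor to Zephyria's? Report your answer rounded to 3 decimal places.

ratio ≈ 1.148

Steady-state k* = [s/(n + δ)]^(1/(1−α)), so the ratio is [ (s_H/(n + δ)_H) / (s_Z/(n + δ)_Z) ]^1.3514.
s_H/(n + δ)_H = 0.29/0.121 = 2.3967; s_Z/(n + δ)_Z = 0.29/0.134 = 2.1642.
Ratio = (2.3967/2.1642)^1.3514 = 1.1074^1.3514 ≈ 1.1478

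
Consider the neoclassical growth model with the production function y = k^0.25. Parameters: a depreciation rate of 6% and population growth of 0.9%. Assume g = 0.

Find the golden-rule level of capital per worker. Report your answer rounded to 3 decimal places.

k_gold ≈ 5.565

The golden rule sets f'(k) = n + δ, i.e. α·k^(α−1) = n + δ.
So k^(1−α) = α / (n + δ) = 0.25 / 0.069 = 3.6232.
k_gold = 3.6232^(1/0.75) ≈ 5.5649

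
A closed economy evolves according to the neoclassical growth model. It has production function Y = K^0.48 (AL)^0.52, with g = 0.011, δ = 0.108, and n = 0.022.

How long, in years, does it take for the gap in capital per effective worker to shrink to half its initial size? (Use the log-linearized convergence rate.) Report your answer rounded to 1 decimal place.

Near the steady state the convergence rate is λ = (1 − α)(n + g + δ).
λ = (1 − 0.48) × 0.141 = 0.52 × 0.141 = 0.07332
Half-life = ln 2 / λ = 0.6931 / 0.07332 ≈ 9.45 years

half-life ≈ 9.5 years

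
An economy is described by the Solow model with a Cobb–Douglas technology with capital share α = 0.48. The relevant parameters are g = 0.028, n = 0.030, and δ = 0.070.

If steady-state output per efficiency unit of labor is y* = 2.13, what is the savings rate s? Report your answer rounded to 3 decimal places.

s ≈ 0.290

In steady state, investment equals break-even investment: s·k^α = (n + g + δ)·k.
Since y* = [s/(n + g + δ)]^(α/(1−α)), we have s/(n + g + δ) = (y*)^((1−α)/α) = 2.13^1.0833 = 2.2685.
Therefore s = 2.2685 × (n + g + δ) = 2.2685 × 0.128 = 0.2904.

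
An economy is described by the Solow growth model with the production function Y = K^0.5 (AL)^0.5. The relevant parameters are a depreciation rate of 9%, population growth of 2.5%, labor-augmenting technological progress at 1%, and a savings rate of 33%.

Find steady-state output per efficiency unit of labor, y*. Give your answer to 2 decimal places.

y* ≈ 2.64

In steady state, investment equals break-even investment: s·k^α = (n + g + δ)·k.
Rearranging, k^(1−α) = s / (n + g + δ).
k^0.5 = 0.33 / (0.025 + 0.010 + 0.090) = 0.33 / 0.125 = 2.6400
k* = 2.6400^(1/0.5) ≈ 6.9696
y* = (k*)^α = 6.9696^0.5 ≈ 2.6400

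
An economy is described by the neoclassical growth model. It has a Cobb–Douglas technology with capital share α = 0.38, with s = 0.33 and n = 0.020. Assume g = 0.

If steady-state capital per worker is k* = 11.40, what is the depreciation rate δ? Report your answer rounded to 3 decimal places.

δ ≈ 0.053

At the steady state, Δk = 0, so s·k^α = (n + δ)·k.
So s / (n + δ) = (k*)^(1−α) = 11.40^0.62 = 4.5215.
Therefore n + δ = s / 4.5215 = 0.33 / 4.5215 = 0.0730, so δ = 0.0730 − 0.020 = 0.0530.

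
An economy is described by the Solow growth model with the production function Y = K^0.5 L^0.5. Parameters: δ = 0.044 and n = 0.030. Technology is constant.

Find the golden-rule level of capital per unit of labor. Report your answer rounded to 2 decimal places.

The golden rule sets f'(k) = n + δ, i.e. α·k^(α−1) = n + δ.
So k^(1−α) = α / (n + δ) = 0.5 / 0.074 = 6.7568.
k_gold = 6.7568^(1/0.5) ≈ 45.6543

k_gold ≈ 45.65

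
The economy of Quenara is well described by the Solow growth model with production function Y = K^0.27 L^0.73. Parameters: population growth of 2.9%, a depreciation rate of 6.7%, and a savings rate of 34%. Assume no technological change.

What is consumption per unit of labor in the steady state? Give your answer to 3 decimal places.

c* = 1.054

In steady state, investment equals break-even investment: s·k^α = (n + δ)·k.
Dividing both sides by k: k^(1−α) = s / (n + δ).
k^0.73 = 0.34 / (0.029 + 0.067) = 0.34 / 0.096 = 3.5417
k* = 3.5417^(1/0.73) ≈ 5.6539
y* = (k*)^α = 5.6539^0.27 ≈ 1.5964
c* = (1 − s)·y* = (1 − 0.34) × 1.5964 ≈ 1.0536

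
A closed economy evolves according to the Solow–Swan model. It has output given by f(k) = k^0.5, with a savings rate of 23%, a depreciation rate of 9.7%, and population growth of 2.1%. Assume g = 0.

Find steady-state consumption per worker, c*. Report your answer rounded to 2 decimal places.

c* = 1.50

Steady state requires s·f(k) = (n + δ)·k, i.e. s·k^α = (n + δ)·k.
Dividing both sides by k: k^(1−α) = s / (n + δ).
k^0.5 = 0.23 / (0.021 + 0.097) = 0.23 / 0.118 = 1.9492
k* = 1.9492^(1/0.5) ≈ 3.7994
y* = (k*)^α = 3.7994^0.5 ≈ 1.9492
c* = (1 − s)·y* = (1 − 0.23) × 1.9492 ≈ 1.5009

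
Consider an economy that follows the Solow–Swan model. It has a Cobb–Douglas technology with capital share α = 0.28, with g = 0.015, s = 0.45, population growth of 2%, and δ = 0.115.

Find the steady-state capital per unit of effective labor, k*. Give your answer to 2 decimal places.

At the steady state, Δk = 0, so s·k^α = (n + g + δ)·k.
Rearranging, k^(1−α) = s / (n + g + δ).
k^0.72 = 0.45 / (0.020 + 0.015 + 0.115) = 0.45 / 0.150 = 3.0000
k* = 3.0000^(1/0.72) ≈ 4.5991

k* = 4.60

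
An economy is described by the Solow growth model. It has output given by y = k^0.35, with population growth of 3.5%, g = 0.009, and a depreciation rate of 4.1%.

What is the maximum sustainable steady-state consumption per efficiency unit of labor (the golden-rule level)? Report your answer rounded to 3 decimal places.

At the golden rule, f'(k) = n + g + δ, so α·k^(α−1) = n + g + δ and k_gold = (α/(n + g + δ))^(1/(1−α)).
k_gold = (0.35/0.085)^(1/0.65) = 4.1176^1.5385 ≈ 8.8233
c_gold = f(k_gold) − (n + g + δ)·k_gold = 2.1427 − 0.085×8.8233 ≈ 1.3927

c_gold ≈ 1.393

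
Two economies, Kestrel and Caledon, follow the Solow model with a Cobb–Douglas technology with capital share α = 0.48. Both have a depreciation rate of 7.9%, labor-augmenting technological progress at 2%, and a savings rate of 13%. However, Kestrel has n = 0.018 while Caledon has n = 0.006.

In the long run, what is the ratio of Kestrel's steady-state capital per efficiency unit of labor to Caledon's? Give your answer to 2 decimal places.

k*_K / k*_C ≈ 0.81

Steady-state k* = [s/(n + g + δ)]^(1/(1−α)), so the ratio is [ (s_K/(n + g + δ)_K) / (s_C/(n + g + δ)_C) ]^1.9231.
s_K/(n + g + δ)_K = 0.13/0.117 = 1.1111; s_C/(n + g + δ)_C = 0.13/0.105 = 1.2381.
Ratio = (1.1111/1.2381)^1.9231 = 0.8974^1.9231 ≈ 0.8121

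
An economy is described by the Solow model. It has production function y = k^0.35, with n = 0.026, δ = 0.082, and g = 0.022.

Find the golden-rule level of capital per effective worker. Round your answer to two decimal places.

k_gold ≈ 4.59

The golden rule sets f'(k) = n + g + δ, i.e. α·k^(α−1) = n + g + δ.
So k^(1−α) = α / (n + g + δ) = 0.35 / 0.130 = 2.6923.
k_gold = 2.6923^(1/0.65) ≈ 4.5891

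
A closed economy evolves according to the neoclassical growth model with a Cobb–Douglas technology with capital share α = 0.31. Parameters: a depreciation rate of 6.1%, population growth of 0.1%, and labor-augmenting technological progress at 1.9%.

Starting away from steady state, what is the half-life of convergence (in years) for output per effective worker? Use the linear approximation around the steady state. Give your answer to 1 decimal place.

Near the steady state the convergence rate is λ = (1 − α)(n + g + δ).
λ = (1 − 0.31) × 0.081 = 0.69 × 0.081 = 0.05589
Half-life = ln 2 / λ = 0.6931 / 0.05589 ≈ 12.40 years

t_½ ≈ 12.4 years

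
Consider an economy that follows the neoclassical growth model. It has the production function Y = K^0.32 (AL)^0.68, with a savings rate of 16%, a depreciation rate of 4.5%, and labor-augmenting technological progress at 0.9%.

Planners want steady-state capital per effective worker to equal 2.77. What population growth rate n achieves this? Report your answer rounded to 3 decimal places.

In steady state, investment equals break-even investment: s·k^α = (n + g + δ)·k.
So s / (n + g + δ) = (k*)^(1−α) = 2.77^0.68 = 1.9993.
Therefore n + g + δ = s / 1.9993 = 0.16 / 1.9993 = 0.0800, so n = 0.0800 − 0.054 = 0.0260.

n ≈ 0.026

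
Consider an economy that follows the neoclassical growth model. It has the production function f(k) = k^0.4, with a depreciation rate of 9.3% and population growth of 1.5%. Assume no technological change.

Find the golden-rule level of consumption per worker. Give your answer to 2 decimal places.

c_gold ≈ 1.44

At the golden rule, f'(k) = n + δ, so α·k^(α−1) = n + δ and k_gold = (α/(n + δ))^(1/(1−α)).
k_gold = (0.4/0.108)^(1/0.6) = 3.7037^1.6667 ≈ 8.8664
c_gold = f(k_gold) − (n + δ)·k_gold = 2.3939 − 0.108×8.8664 ≈ 1.4363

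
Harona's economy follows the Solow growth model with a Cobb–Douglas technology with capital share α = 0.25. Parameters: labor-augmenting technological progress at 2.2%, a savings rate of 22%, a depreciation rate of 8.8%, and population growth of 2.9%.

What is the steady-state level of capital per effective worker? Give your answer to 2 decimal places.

In steady state, investment equals break-even investment: s·k^α = (n + g + δ)·k.
Dividing both sides by k: k^(1−α) = s / (n + g + δ).
k^0.75 = 0.22 / (0.029 + 0.022 + 0.088) = 0.22 / 0.139 = 1.5827
k* = 1.5827^(1/0.75) ≈ 1.8444

k* = 1.84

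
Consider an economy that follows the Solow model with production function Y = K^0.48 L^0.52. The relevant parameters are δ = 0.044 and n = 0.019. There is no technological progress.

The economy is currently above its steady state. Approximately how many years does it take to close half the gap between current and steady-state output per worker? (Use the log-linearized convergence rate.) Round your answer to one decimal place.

Near the steady state the convergence rate is λ = (1 − α)(n + δ).
λ = (1 − 0.48) × 0.063 = 0.52 × 0.063 = 0.03276
Half-life = ln 2 / λ = 0.6931 / 0.03276 ≈ 21.16 years

about 21.2 years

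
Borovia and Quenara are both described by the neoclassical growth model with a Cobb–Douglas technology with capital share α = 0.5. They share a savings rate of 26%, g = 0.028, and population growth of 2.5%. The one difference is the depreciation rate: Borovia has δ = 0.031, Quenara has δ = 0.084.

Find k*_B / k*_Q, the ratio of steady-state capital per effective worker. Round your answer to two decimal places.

Steady-state k* = [s/(n + g + δ)]^(1/(1−α)), so the ratio is [ (s_B/(n + g + δ)_B) / (s_Q/(n + g + δ)_Q) ]^2.
s_B/(n + g + δ)_B = 0.26/0.084 = 3.0952; s_Q/(n + g + δ)_Q = 0.26/0.137 = 1.8978.
Ratio = (3.0952/1.8978)^2 = 1.6309^2 ≈ 2.6598

ratio ≈ 2.66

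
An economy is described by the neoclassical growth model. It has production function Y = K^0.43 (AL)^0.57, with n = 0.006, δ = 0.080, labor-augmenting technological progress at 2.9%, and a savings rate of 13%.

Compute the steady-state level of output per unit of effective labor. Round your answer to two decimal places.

Steady state requires s·f(k) = (n + g + δ)·k, i.e. s·k^α = (n + g + δ)·k.
Rearranging, k^(1−α) = s / (n + g + δ).
k^0.57 = 0.13 / (0.006 + 0.029 + 0.080) = 0.13 / 0.115 = 1.1304
k* = 1.1304^(1/0.57) ≈ 1.2399
y* = (k*)^α = 1.2399^0.43 ≈ 1.0969

y* ≈ 1.10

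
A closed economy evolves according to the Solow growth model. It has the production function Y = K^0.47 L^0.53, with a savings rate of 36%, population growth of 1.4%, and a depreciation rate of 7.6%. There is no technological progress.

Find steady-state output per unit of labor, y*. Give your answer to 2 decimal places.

y* ≈ 3.42

Steady state requires s·f(k) = (n + δ)·k, i.e. s·k^α = (n + δ)·k.
Dividing both sides by k: k^(1−α) = s / (n + δ).
k^0.53 = 0.36 / (0.014 + 0.076) = 0.36 / 0.090 = 4.0000
k* = 4.0000^(1/0.53) ≈ 13.6761
y* = (k*)^α = 13.6761^0.47 ≈ 3.4190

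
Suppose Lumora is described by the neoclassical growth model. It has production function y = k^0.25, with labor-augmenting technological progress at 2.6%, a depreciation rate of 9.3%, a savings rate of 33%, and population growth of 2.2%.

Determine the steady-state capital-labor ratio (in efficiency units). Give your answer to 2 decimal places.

k* ≈ 3.11

At the steady state, Δk = 0, so s·k^α = (n + g + δ)·k.
Rearranging, k^(1−α) = s / (n + g + δ).
k^0.75 = 0.33 / (0.022 + 0.026 + 0.093) = 0.33 / 0.141 = 2.3404
k* = 2.3404^(1/0.75) ≈ 3.1073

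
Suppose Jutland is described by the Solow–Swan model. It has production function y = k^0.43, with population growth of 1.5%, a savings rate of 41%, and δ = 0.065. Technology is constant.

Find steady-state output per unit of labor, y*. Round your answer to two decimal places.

y* ≈ 3.43

In steady state, investment equals break-even investment: s·k^α = (n + δ)·k.
Rearranging, k^(1−α) = s / (n + δ).
k^0.57 = 0.41 / (0.015 + 0.065) = 0.41 / 0.080 = 5.1250
k* = 5.1250^(1/0.57) ≈ 17.5824
y* = (k*)^α = 17.5824^0.43 ≈ 3.4307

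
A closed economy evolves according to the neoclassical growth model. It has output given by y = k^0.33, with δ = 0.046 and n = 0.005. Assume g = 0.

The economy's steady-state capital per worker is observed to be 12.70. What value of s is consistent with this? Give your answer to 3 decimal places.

s ≈ 0.280

At the steady state, Δk = 0, so s·k^α = (n + δ)·k.
So s / (n + δ) = (k*)^(1−α) = 12.70^0.67 = 5.4897.
Therefore s = 5.4897 × (n + δ) = 5.4897 × 0.051 = 0.2800.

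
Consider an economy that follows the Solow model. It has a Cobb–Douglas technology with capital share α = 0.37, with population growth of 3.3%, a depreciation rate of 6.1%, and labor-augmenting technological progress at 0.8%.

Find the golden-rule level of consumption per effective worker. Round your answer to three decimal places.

At the golden rule, f'(k) = n + g + δ, so α·k^(α−1) = n + g + δ and k_gold = (α/(n + g + δ))^(1/(1−α)).
k_gold = (0.37/0.102)^(1/0.63) = 3.6275^1.5873 ≈ 7.7315
c_gold = f(k_gold) − (n + g + δ)·k_gold = 2.1314 − 0.102×7.7315 ≈ 1.3428

c_gold ≈ 1.343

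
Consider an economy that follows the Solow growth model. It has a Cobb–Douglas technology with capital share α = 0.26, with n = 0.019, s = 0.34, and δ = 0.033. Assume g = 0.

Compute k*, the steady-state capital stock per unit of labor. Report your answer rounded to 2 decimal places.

In steady state, investment equals break-even investment: s·k^α = (n + δ)·k.
Dividing both sides by k: k^(1−α) = s / (n + δ).
k^0.74 = 0.34 / (0.019 + 0.033) = 0.34 / 0.052 = 6.5385
k* = 6.5385^(1/0.74) ≈ 12.6473

k* = 12.65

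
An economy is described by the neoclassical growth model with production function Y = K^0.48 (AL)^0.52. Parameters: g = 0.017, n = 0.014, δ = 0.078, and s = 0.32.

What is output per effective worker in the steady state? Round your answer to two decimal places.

At the steady state, Δk = 0, so s·k^α = (n + g + δ)·k.
Dividing both sides by k: k^(1−α) = s / (n + g + δ).
k^0.52 = 0.32 / (0.014 + 0.017 + 0.078) = 0.32 / 0.109 = 2.9358
k* = 2.9358^(1/0.52) ≈ 7.9337
y* = (k*)^α = 7.9337^0.48 ≈ 2.7024

y* ≈ 2.70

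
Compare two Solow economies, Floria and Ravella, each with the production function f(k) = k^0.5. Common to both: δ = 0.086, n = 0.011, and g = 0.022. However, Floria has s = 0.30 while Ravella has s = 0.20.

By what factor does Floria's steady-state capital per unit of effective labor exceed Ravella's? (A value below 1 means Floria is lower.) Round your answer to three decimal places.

k*_F / k*_R ≈ 2.250

Steady-state k* = [s/(n + g + δ)]^(1/(1−α)), so the ratio is [ (s_F/(n + g + δ)_F) / (s_R/(n + g + δ)_R) ]^2.
s_F/(n + g + δ)_F = 0.30/0.119 = 2.5210; s_R/(n + g + δ)_R = 0.20/0.119 = 1.6807.
Ratio = (2.5210/1.6807)^2 = 1.5000^2 ≈ 2.2500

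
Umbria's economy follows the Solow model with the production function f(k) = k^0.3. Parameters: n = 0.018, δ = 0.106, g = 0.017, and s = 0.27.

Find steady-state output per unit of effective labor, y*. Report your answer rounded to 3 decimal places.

Steady state requires s·f(k) = (n + g + δ)·k, i.e. s·k^α = (n + g + δ)·k.
Rearranging, k^(1−α) = s / (n + g + δ).
k^0.7 = 0.27 / (0.018 + 0.017 + 0.106) = 0.27 / 0.141 = 1.9149
k* = 1.9149^(1/0.7) ≈ 2.5297
y* = (k*)^α = 2.5297^0.3 ≈ 1.3211

y* ≈ 1.321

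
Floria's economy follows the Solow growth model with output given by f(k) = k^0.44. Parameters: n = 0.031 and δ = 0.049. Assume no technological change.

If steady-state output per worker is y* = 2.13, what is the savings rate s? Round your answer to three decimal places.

s ≈ 0.209

At the steady state, Δk = 0, so s·k^α = (n + δ)·k.
Since y* = [s/(n + δ)]^(α/(1−α)), we have s/(n + δ) = (y*)^((1−α)/α) = 2.13^1.2727 = 2.6178.
Therefore s = 2.6178 × (n + δ) = 2.6178 × 0.080 = 0.2094.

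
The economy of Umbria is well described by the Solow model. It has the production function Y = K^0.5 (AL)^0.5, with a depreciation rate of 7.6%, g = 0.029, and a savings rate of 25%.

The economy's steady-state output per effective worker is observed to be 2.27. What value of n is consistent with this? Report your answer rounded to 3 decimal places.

Steady state requires s·f(k) = (n + g + δ)·k, i.e. s·k^α = (n + g + δ)·k.
Since y* = [s/(n + g + δ)]^(α/(1−α)), we have s/(n + g + δ) = (y*)^((1−α)/α) = 2.27^1 = 2.2700.
Therefore n + g + δ = s / 2.2700 = 0.25 / 2.2700 = 0.1101, so n = 0.1101 − 0.105 = 0.0051.

n ≈ 0.005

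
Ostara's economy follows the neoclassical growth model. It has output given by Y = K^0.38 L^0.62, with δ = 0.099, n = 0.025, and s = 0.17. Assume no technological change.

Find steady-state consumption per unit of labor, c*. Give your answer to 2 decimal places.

c* = 1.01

Steady state requires s·f(k) = (n + δ)·k, i.e. s·k^α = (n + δ)·k.
Dividing both sides by k: k^(1−α) = s / (n + δ).
k^0.62 = 0.17 / (0.025 + 0.099) = 0.17 / 0.124 = 1.3710
k* = 1.3710^(1/0.62) ≈ 1.6635
y* = (k*)^α = 1.6635^0.38 ≈ 1.2134
c* = (1 − s)·y* = (1 − 0.17) × 1.2134 ≈ 1.0071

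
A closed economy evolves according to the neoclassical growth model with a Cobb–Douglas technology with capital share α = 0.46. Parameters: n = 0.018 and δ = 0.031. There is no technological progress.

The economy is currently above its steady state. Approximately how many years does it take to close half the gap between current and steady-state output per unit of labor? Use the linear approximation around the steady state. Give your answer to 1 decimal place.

about 26.2 years

Near the steady state the convergence rate is λ = (1 − α)(n + δ).
λ = (1 − 0.46) × 0.049 = 0.54 × 0.049 = 0.02646
Half-life = ln 2 / λ = 0.6931 / 0.02646 ≈ 26.19 years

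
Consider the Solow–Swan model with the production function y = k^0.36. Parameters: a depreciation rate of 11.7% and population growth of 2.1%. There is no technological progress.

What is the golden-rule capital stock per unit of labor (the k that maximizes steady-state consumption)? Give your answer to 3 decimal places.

The golden rule sets f'(k) = n + δ, i.e. α·k^(α−1) = n + δ.
So k^(1−α) = α / (n + δ) = 0.36 / 0.138 = 2.6087.
k_gold = 2.6087^(1/0.64) ≈ 4.4737

k_gold ≈ 4.474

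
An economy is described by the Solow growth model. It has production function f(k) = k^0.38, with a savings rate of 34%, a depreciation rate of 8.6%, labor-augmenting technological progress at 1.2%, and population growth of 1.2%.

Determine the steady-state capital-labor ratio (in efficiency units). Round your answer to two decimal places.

In steady state, investment equals break-even investment: s·k^α = (n + g + δ)·k.
Rearranging, k^(1−α) = s / (n + g + δ).
k^0.62 = 0.34 / (0.012 + 0.012 + 0.086) = 0.34 / 0.110 = 3.0909
k* = 3.0909^(1/0.62) ≈ 6.1725

k* = 6.17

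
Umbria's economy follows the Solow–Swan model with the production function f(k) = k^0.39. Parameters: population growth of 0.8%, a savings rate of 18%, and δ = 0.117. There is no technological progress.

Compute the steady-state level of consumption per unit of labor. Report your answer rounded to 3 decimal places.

At the steady state, Δk = 0, so s·k^α = (n + δ)·k.
Dividing both sides by k: k^(1−α) = s / (n + δ).
k^0.61 = 0.18 / (0.008 + 0.117) = 0.18 / 0.125 = 1.4400
k* = 1.4400^(1/0.61) ≈ 1.8181
y* = (k*)^α = 1.8181^0.39 ≈ 1.2626
c* = (1 − s)·y* = (1 − 0.18) × 1.2626 ≈ 1.0353

c* ≈ 1.035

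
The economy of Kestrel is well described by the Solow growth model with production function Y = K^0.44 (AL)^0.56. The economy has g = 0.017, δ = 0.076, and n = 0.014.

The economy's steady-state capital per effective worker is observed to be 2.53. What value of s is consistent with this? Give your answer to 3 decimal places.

Steady state requires s·f(k) = (n + g + δ)·k, i.e. s·k^α = (n + g + δ)·k.
So s / (n + g + δ) = (k*)^(1−α) = 2.53^0.56 = 1.6817.
Therefore s = 1.6817 × (n + g + δ) = 1.6817 × 0.107 = 0.1799.

s ≈ 0.180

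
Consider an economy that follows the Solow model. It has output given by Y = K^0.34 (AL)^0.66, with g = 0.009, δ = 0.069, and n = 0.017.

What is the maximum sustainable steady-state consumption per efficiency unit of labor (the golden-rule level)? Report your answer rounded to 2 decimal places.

At the golden rule, f'(k) = n + g + δ, so α·k^(α−1) = n + g + δ and k_gold = (α/(n + g + δ))^(1/(1−α)).
k_gold = (0.34/0.095)^(1/0.66) = 3.5789^1.5152 ≈ 6.9031
c_gold = f(k_gold) − (n + g + δ)·k_gold = 1.9287 − 0.095×6.9031 ≈ 1.2729

c_gold ≈ 1.27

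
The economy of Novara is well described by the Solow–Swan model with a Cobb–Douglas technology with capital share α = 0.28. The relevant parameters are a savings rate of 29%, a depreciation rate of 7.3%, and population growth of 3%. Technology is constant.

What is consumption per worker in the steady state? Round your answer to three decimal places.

In steady state, investment equals break-even investment: s·k^α = (n + δ)·k.
Rearranging, k^(1−α) = s / (n + δ).
k^0.72 = 0.29 / (0.030 + 0.073) = 0.29 / 0.103 = 2.8155
k* = 2.8155^(1/0.72) ≈ 4.2110
y* = (k*)^α = 4.2110^0.28 ≈ 1.4956
c* = (1 − s)·y* = (1 − 0.29) × 1.4956 ≈ 1.0619

c* = 1.062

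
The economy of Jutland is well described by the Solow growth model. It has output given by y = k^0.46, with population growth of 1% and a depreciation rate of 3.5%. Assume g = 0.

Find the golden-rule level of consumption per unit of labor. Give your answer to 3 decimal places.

At the golden rule, f'(k) = n + δ, so α·k^(α−1) = n + δ and k_gold = (α/(n + δ))^(1/(1−α)).
k_gold = (0.46/0.045)^(1/0.54) = 10.2222^1.8519 ≈ 74.0586
c_gold = f(k_gold) − (n + δ)·k_gold = 7.2444 − 0.045×74.0586 ≈ 3.9118

c_gold ≈ 3.912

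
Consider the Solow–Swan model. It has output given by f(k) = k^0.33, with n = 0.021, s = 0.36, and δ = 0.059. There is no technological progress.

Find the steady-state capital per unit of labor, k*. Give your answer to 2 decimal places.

Steady state requires s·f(k) = (n + δ)·k, i.e. s·k^α = (n + δ)·k.
Dividing both sides by k: k^(1−α) = s / (n + δ).
k^0.67 = 0.36 / (0.021 + 0.059) = 0.36 / 0.080 = 4.5000
k* = 4.5000^(1/0.67) ≈ 9.4394

k* = 9.44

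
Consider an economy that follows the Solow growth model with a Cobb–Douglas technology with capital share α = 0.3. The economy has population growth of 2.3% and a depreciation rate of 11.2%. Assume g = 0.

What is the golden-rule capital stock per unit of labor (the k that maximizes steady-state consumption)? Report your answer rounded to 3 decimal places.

k_gold ≈ 3.129

The golden rule sets f'(k) = n + δ, i.e. α·k^(α−1) = n + δ.
So k^(1−α) = α / (n + δ) = 0.3 / 0.135 = 2.2222.
k_gold = 2.2222^(1/0.7) ≈ 3.1290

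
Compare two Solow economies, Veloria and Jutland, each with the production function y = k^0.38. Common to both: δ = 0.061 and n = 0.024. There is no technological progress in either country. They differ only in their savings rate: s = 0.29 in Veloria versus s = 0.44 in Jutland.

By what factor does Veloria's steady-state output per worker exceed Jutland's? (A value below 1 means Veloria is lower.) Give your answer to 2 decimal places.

ratio ≈ 0.77

Steady-state y* = [s/(n + δ)]^(α/(1−α)), so the ratio is [ (s_V/(n + δ)_V) / (s_J/(n + δ)_J) ]^0.6129.
s_V/(n + δ)_V = 0.29/0.085 = 3.4118; s_J/(n + δ)_J = 0.44/0.085 = 5.1765.
Ratio = (3.4118/5.1765)^0.6129 = 0.6591^0.6129 ≈ 0.7745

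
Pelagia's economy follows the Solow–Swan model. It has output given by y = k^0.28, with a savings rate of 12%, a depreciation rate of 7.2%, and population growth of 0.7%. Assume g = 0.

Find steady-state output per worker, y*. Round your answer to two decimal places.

In steady state, investment equals break-even investment: s·k^α = (n + δ)·k.
Rearranging, k^(1−α) = s / (n + δ).
k^0.72 = 0.12 / (0.007 + 0.072) = 0.12 / 0.079 = 1.5190
k* = 1.5190^(1/0.72) ≈ 1.7872
y* = (k*)^α = 1.7872^0.28 ≈ 1.1765

y* ≈ 1.18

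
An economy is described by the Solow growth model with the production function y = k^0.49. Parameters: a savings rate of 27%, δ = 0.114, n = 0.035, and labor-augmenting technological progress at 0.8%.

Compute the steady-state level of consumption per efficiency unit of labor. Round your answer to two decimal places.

In steady state, investment equals break-even investment: s·k^α = (n + g + δ)·k.
Rearranging, k^(1−α) = s / (n + g + δ).
k^0.51 = 0.27 / (0.035 + 0.008 + 0.114) = 0.27 / 0.157 = 1.7197
k* = 1.7197^(1/0.51) ≈ 2.8952
y* = (k*)^α = 2.8952^0.49 ≈ 1.6835
c* = (1 − s)·y* = (1 − 0.27) × 1.6835 ≈ 1.2290

c* ≈ 1.23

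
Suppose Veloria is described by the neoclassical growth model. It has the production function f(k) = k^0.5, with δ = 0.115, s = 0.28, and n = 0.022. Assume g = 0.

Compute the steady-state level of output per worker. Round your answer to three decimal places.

y* = 2.044

In steady state, investment equals break-even investment: s·k^α = (n + δ)·k.
Rearranging, k^(1−α) = s / (n + δ).
k^0.5 = 0.28 / (0.022 + 0.115) = 0.28 / 0.137 = 2.0438
k* = 2.0438^(1/0.5) ≈ 4.1771
y* = (k*)^α = 4.1771^0.5 ≈ 2.0438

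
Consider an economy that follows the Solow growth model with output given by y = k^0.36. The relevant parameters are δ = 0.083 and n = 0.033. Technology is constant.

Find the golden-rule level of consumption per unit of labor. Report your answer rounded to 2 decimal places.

At the golden rule, f'(k) = n + δ, so α·k^(α−1) = n + δ and k_gold = (α/(n + δ))^(1/(1−α)).
k_gold = (0.36/0.116)^(1/0.64) = 3.1034^1.5625 ≈ 5.8681
c_gold = f(k_gold) − (n + δ)·k_gold = 1.8909 − 0.116×5.8681 ≈ 1.2102

c_gold ≈ 1.21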